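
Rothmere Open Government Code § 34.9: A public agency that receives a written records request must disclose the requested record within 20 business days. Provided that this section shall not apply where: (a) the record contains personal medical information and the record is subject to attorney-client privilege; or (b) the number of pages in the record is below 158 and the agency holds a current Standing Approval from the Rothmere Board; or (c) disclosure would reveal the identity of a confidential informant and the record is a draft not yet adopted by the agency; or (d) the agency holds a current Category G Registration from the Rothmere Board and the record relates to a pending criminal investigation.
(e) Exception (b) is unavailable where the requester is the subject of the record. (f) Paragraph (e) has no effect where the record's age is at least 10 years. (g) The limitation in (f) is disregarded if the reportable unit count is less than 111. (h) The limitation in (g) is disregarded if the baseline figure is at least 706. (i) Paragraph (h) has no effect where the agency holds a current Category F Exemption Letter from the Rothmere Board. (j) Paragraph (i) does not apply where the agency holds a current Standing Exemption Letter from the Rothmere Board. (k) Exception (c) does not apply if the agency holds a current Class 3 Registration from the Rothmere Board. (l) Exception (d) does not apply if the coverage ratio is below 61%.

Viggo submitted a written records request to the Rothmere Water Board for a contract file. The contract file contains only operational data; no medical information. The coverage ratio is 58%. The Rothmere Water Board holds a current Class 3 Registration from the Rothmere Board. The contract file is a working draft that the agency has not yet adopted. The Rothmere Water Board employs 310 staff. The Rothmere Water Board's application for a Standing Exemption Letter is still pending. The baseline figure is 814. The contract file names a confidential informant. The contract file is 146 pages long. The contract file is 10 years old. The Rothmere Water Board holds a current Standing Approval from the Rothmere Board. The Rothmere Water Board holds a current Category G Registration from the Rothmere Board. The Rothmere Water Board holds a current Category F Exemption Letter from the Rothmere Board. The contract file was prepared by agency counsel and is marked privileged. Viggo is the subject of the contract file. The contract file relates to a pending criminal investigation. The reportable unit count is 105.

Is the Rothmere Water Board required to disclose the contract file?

Yes — the Rothmere Water Board must disclose the contract file.

Exception (a) does not apply: the contract file contains only operational data.
All of (b)'s requirements are met (the number of pages in the record is 146, below the 158 limit; a current Standing Approval is held). Turning to paragraphs (e)–(j): (e) operates against (b): Viggo is the subject of the contract file. (f) operates (the record's age is 10 years, meeting the 10 years threshold), but yields to (g): (g) operates against (f): the reportable unit count is 105, less than the 111 limit. (h) would limit (g) — the baseline figure is 814, meeting the 706 threshold — but (i) sets (h) aside: (i) operates against (h): a current Category F Exemption Letter is held. (j), which would lift (i), is not triggered — there is no Standing Exemption Letter in force. (b) is therefore removed.
All of (c)'s requirements are met (the contract file names a confidential informant; the contract file is an unadopted draft). However, paragraph (k) must be considered: (k) operates — a current Class 3 Registration is held. So (c) is unavailable.
Exception (d): a current Category G Registration is held; the contract file relates to a pending investigation — every condition holds. But applying paragraph (l): (l) operates against (d): the coverage ratio is 58%, below the 61% limit. Exception (d) does not apply.
None of the exceptions is available; § 34.9 applies in full.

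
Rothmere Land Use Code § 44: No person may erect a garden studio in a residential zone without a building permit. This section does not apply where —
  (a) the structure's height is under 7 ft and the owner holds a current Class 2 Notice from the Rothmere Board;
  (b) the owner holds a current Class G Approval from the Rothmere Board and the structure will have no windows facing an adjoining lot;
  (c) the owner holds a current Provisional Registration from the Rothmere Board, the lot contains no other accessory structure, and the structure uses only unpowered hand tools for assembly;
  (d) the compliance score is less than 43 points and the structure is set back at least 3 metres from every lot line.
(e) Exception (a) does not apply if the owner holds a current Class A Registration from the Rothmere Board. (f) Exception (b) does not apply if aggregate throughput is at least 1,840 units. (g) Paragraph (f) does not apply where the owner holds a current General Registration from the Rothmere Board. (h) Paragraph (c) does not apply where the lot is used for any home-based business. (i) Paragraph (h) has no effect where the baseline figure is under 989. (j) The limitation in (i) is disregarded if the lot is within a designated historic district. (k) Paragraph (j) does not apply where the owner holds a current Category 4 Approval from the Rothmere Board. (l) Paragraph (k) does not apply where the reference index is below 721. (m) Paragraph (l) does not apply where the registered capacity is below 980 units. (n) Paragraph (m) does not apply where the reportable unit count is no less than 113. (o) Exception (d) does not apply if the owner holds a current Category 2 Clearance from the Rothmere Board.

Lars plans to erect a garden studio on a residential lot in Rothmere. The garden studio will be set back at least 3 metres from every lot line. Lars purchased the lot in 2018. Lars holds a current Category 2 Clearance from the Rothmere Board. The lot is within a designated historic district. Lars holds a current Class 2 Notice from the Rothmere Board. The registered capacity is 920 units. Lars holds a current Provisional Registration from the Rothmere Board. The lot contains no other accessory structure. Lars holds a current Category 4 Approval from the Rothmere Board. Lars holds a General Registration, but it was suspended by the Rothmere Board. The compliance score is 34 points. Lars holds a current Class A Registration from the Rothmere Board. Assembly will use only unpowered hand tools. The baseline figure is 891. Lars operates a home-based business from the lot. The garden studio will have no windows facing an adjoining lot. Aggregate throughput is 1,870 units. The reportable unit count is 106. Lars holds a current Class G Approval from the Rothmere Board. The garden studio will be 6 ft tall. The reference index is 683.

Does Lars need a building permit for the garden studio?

No — exception (c) applies; Lars does not need a building permit.

All of (a)'s requirements are met (the structure's height is 6 ft, under the 7 ft limit; a current Class 2 Notice is held). Turning to paragraph (e): (e) operates against (a): a current Class A Registration is held. (a) is therefore removed.
Exception (b) is satisfied on its face — a current Class G Approval is held; no windows face an adjoining lot. But: (f) operates against (b): aggregate throughput is 1,870 units, meeting the 1,840 units threshold. (g), which would lift (f), is not engaged — there is no General Registration in force. So (b) is unavailable.
Exception (c)'s conditions are all satisfied: a current Provisional Registration is held; the lot has no other accessory structure; assembly uses only hand tools. As to paragraphs (h)–(n): (h) would limit (c) — a home-based business operates on the lot — but (i) sets (h) aside: (i) operates against (h): the baseline figure is 891, under the 989 limit. (j) is triggered (the lot is in a historic district), but is overridden by (k): (k) operates against (j): a current Category 4 Approval is held. (l) would limit (k) — the reference index is 683, below the 721 limit — but (m) sets (l) aside: (m) operates against (l): the registered capacity is 920 units, below the 980 units limit. (n) is not engaged (the reportable unit count is 106, short of 113), so (m) stands. (c) remains available.
Exception (d): the compliance score is 34 points, less than the 43 points limit; the setback is at least 3 m on every side — every condition holds. But: (o) operates against (d): a current Category 2 Clearance is held. So (d) is unavailable.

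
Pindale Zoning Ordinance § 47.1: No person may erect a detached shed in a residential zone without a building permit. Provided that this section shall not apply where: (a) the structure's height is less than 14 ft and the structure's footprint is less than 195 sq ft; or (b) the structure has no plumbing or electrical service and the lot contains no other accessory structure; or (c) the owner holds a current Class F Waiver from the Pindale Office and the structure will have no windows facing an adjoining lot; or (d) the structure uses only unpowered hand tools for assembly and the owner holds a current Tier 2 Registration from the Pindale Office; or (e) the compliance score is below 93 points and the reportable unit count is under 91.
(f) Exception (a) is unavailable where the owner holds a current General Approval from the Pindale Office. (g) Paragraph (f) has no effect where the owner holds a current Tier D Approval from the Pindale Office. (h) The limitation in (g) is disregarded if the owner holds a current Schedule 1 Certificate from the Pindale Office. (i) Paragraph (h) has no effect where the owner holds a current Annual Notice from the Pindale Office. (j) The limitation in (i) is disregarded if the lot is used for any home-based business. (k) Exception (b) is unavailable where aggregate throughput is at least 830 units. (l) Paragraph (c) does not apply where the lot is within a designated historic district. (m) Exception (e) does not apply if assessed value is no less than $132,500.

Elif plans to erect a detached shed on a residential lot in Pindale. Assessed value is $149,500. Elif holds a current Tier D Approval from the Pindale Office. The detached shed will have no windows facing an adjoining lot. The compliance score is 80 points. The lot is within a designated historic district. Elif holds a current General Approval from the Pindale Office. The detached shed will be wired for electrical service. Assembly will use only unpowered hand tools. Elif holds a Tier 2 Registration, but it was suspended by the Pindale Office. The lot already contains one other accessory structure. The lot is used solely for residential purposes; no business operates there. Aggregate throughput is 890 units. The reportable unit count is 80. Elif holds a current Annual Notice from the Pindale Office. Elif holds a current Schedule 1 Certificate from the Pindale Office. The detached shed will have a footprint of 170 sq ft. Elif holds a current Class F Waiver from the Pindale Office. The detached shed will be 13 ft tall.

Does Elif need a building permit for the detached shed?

Exception (a) is satisfied on its face — the structure's height is 13 ft, less than the 14 ft limit; the structure's footprint is 170 sq ft, less than the 195 sq ft limit. Under paragraphs (f)–(j): (f) would limit (a) — a current General Approval is held — but (g) sets (f) aside: (g) operates against (f): a current Tier D Approval is held. (h) would limit (g) — a current Schedule 1 Certificate is held — but (i) sets (h) aside: (i) is triggered — a current Annual Notice is held. (j), which would lift (i), is inapplicable — the lot is solely residential. So (a) applies.
Exception (b) requires that the structure has no plumbing or electrical service; but electrical service is planned, so (b) is unavailable.
All of (c)'s requirements are met (a current Class F Waiver is held; no windows face an adjoining lot). However, paragraph (l) must be considered: (l) operates against (c): the lot is in a historic district. Exception (c) does not apply.
Exception (d) requires that the owner holds a current Tier 2 Registration from the Pindale Office; but no current Tier 2 Registration is held, so (d) is unavailable.
Exception (e)'s conditions are all satisfied: the compliance score is 80 points, below the 93 points limit; the reportable unit count is 80, under the 91 limit. But applying paragraph (m): (m) operates against (e): assessed value is $149,500, meeting the $132,500 threshold. Exception (e) does not apply.

No — exception (a) applies; Elif does not need a building permit.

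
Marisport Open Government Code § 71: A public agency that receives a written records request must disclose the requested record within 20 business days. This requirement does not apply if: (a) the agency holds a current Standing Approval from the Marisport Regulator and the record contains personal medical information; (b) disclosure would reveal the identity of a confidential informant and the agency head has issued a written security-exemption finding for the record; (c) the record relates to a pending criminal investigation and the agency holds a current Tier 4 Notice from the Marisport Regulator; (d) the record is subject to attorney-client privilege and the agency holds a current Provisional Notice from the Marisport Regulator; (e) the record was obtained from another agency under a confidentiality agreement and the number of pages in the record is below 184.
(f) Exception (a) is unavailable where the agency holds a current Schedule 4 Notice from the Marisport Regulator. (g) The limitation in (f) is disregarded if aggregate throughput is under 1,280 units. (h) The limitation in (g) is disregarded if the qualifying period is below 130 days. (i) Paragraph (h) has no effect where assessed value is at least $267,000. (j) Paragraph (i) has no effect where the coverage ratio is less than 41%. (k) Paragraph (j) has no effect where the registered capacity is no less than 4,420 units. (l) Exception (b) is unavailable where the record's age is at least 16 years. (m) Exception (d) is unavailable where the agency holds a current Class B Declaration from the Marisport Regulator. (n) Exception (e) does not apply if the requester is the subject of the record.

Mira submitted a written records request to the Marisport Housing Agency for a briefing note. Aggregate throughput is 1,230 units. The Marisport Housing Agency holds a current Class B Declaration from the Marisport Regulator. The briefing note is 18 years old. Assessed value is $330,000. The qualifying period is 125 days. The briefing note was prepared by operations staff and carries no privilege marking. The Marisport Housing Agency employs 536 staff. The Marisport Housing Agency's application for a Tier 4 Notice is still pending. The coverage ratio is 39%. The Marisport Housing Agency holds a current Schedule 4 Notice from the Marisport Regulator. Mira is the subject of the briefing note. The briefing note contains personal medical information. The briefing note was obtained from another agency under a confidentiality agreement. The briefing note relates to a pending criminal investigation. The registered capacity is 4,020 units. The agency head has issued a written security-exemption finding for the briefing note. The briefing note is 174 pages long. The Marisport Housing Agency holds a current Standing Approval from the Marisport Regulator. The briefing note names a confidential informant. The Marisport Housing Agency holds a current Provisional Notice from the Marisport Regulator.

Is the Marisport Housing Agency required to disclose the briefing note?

Yes — the Marisport Housing Agency must disclose the briefing note.

All of (a)'s requirements are met (a current Standing Approval is held; the briefing note contains personal medical information). Turning to paragraphs (f)–(k): (f) applies — a current Schedule 4 Notice is held. (g) is engaged (aggregate throughput is 1,230 units, under the 1,280 units limit), but yields to (h): (h) operates — the qualifying period is 125 days, below the 130 days limit. (i) is triggered (assessed value is $330,000, meeting the $267,000 threshold), but yields to (j): (j) operates against (i): the coverage ratio is 39%, less than the 41% limit. (k) is not triggered (the registered capacity is 4,020 units, short of 4,420 units), so (j) stands. So (a) is unavailable.
Exception (b) is satisfied on its face — the briefing note names a confidential informant; a written security-exemption finding has been issued. But: (l) applies — the record's age is 18 years, meeting the 16 years threshold. So (b) is unavailable.
Exception (c) does not apply: the Tier 4 Notice is not current.
Exception (d) fails — the briefing note carries no privilege marking.
All of (e)'s requirements are met (the briefing note was obtained under a confidentiality agreement; the number of pages in the record is 174, below the 184 limit). But applying paragraph (n): (n) operates — Mira is the subject of the briefing note. So (e) is unavailable.
No exception is made out. the Marisport Housing Agency falls within the general rule.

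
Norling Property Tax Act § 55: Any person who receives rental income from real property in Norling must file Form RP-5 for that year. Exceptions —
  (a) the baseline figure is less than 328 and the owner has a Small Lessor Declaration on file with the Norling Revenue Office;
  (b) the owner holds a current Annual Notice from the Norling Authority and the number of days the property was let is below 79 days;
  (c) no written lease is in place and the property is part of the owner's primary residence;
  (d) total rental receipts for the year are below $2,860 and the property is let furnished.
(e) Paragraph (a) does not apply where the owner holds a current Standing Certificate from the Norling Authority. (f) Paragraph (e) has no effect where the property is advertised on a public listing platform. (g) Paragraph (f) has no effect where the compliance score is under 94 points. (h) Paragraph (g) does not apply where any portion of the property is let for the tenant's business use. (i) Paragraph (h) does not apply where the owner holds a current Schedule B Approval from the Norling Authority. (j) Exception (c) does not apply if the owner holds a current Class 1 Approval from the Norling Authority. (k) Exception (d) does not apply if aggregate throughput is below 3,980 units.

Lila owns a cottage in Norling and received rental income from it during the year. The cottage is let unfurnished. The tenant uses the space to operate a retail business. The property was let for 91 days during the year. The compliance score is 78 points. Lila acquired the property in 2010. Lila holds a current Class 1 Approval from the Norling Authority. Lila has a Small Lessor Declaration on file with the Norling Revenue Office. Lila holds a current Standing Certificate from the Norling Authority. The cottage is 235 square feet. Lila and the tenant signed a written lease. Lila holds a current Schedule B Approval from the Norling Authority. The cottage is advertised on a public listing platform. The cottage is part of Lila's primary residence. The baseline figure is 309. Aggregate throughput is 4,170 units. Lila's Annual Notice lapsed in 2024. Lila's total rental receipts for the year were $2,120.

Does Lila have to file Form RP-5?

Exception (a)'s conditions are all satisfied: the baseline figure is 309, less than the 328 limit; a Small Lessor Declaration is on file. But: (e) operates against (a): a current Standing Certificate is held. (f) applies (the property is publicly advertised), but is overridden by (g): (g) operates — the compliance score is 78 points, under the 94 points limit. (h) would limit (g) — the space is let for business use — but (i) sets (h) aside: (i) is engaged — a current Schedule B Approval is held. (a) is therefore removed.
Exception (b) does not apply: the Annual Notice is not current.
Exception (c) requires that no written lease is in place; but a written lease is in place, so (c) is unavailable.
Exception (d) fails — the property is let unfurnished.
No exception applies. The general rule governs.

Yes — Lila must file Form RP-5.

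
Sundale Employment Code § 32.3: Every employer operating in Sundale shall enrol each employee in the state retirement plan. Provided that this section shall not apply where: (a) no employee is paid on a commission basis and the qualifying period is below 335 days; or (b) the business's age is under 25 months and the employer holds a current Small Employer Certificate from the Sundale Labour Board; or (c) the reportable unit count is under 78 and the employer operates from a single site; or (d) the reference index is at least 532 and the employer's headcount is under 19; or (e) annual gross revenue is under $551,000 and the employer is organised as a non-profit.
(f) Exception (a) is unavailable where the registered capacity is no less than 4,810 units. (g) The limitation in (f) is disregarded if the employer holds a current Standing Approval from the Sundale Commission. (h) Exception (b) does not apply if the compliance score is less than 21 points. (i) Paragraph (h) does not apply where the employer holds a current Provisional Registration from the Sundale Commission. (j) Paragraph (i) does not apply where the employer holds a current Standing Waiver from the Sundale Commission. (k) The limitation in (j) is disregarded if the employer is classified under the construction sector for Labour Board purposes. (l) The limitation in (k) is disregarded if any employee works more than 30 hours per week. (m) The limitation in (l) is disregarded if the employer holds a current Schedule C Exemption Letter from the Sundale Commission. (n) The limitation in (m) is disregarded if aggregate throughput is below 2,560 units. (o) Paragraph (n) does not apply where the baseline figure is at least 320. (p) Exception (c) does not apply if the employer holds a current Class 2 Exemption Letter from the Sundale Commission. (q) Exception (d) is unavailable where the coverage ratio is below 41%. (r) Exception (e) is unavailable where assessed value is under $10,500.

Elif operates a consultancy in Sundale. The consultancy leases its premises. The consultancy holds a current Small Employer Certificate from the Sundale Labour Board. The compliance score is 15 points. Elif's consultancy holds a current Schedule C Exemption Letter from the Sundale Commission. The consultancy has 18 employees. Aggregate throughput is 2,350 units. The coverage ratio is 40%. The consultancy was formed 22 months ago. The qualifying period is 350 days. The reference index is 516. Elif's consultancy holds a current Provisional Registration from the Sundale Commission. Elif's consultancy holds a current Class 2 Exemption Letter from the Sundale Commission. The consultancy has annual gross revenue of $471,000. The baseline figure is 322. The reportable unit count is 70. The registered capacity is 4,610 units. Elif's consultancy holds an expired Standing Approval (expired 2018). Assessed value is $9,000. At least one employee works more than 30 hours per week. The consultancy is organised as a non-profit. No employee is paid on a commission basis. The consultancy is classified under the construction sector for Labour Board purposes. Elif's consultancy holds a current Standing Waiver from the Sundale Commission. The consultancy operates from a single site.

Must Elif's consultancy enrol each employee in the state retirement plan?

Exception (a) does not apply: the qualifying period is 350 days, not below 335 days.
All of (b)'s requirements are met (the business's age is 22 months, under the 25 months limit; a current Small Employer Certificate is held). Applying paragraphs (h)–(o): (h) is triggered (the compliance score is 15 points, less than the 21 points limit), but is overridden by (i): (i) operates against (h): a current Provisional Registration is held. (j) would limit (i) — a current Standing Waiver is held — but (k) sets (j) aside: (k) is engaged — the consultancy is classified under the construction sector. (l) would limit (k) — at least one employee exceeds 30 hours/week — but (m) sets (l) aside: (m) operates against (l): a current Schedule C Exemption Letter is held. (n) would limit (m) — aggregate throughput is 2,350 units, below the 2,560 units limit — but (o) sets (n) aside: (o) is triggered — the baseline figure is 322, meeting the 320 threshold. (b) remains available.
Exception (c) is satisfied on its face — the reportable unit count is 70, under the 78 limit; the employer operates from a single site. However, paragraph (p) must be considered: (p) is triggered — a current Class 2 Exemption Letter is held. Exception (c) does not apply.
Exception (d) requires that the reference index is at least 532; but the reference index is 516, short of 532, so (d) is unavailable.
Exception (e): annual gross revenue is $471,000, under the $551,000 limit; the employer is a non-profit — every condition holds. But applying paragraph (r): (r) is engaged — assessed value is $9,000, under the $10,500 limit. So (e) is unavailable.

No — exception (b) applies; Elif's consultancy is not required to enrol each employee in the state retirement plan.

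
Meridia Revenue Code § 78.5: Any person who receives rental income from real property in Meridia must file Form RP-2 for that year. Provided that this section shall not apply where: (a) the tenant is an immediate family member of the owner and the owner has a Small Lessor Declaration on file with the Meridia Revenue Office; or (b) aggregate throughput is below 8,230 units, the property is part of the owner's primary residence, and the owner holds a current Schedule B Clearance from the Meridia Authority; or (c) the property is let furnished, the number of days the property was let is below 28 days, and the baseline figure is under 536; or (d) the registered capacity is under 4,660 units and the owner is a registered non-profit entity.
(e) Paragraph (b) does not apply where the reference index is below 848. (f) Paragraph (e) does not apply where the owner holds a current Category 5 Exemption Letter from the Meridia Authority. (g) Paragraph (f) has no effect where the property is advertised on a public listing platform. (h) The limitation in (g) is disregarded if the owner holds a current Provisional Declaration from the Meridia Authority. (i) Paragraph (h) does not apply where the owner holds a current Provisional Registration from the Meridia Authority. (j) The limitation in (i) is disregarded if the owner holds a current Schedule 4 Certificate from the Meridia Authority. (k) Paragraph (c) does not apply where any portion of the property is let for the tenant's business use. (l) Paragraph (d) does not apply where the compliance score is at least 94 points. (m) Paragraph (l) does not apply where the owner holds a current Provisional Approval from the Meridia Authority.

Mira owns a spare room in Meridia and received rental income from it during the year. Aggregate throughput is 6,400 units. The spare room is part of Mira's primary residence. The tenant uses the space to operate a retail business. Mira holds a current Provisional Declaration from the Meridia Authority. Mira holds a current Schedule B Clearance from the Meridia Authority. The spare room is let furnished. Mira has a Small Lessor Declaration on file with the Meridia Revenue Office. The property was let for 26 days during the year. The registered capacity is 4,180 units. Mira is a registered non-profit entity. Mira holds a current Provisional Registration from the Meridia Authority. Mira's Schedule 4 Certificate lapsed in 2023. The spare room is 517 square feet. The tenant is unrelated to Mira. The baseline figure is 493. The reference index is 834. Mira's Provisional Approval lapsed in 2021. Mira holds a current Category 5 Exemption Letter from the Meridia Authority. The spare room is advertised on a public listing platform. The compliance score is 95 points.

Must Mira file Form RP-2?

Exception (a) does not apply: the tenant is unrelated to the owner.
All of (b)'s requirements are met (aggregate throughput is 6,400 units, below the 8,230 units limit; the spare room is part of the primary residence; a current Schedule B Clearance is held). But: (e) operates against (b): the reference index is 834, below the 848 limit. (f) would limit (e) — a current Category 5 Exemption Letter is held — but (g) sets (f) aside: (g) operates against (f): the property is publicly advertised. (h) is triggered (a current Provisional Declaration is held), but is set aside by (i): (i) applies — a current Provisional Registration is held. (j) does not operate here (the Schedule 4 Certificate is not current), so (i) stands. So (b) is unavailable.
Exception (c): the property is let furnished; the number of days the property was let is 26 days, below the 28 days limit; the baseline figure is 493, under the 536 limit — every condition holds. But: (k) operates against (c): the space is let for business use. (c) is therefore removed.
Exception (d)'s conditions are all satisfied: the registered capacity is 4,180 units, under the 4,660 units limit; Mira is a registered non-profit. Turning to paragraphs (l)–(m): (l) operates against (d): the compliance score is 95 points, meeting the 94 points threshold. (m) is not triggered (the Provisional Approval is not current), so (l) stands. So (d) is unavailable.
None of the exceptions is available; § 78.5 applies in full.

Yes — Mira must file Form RP-2.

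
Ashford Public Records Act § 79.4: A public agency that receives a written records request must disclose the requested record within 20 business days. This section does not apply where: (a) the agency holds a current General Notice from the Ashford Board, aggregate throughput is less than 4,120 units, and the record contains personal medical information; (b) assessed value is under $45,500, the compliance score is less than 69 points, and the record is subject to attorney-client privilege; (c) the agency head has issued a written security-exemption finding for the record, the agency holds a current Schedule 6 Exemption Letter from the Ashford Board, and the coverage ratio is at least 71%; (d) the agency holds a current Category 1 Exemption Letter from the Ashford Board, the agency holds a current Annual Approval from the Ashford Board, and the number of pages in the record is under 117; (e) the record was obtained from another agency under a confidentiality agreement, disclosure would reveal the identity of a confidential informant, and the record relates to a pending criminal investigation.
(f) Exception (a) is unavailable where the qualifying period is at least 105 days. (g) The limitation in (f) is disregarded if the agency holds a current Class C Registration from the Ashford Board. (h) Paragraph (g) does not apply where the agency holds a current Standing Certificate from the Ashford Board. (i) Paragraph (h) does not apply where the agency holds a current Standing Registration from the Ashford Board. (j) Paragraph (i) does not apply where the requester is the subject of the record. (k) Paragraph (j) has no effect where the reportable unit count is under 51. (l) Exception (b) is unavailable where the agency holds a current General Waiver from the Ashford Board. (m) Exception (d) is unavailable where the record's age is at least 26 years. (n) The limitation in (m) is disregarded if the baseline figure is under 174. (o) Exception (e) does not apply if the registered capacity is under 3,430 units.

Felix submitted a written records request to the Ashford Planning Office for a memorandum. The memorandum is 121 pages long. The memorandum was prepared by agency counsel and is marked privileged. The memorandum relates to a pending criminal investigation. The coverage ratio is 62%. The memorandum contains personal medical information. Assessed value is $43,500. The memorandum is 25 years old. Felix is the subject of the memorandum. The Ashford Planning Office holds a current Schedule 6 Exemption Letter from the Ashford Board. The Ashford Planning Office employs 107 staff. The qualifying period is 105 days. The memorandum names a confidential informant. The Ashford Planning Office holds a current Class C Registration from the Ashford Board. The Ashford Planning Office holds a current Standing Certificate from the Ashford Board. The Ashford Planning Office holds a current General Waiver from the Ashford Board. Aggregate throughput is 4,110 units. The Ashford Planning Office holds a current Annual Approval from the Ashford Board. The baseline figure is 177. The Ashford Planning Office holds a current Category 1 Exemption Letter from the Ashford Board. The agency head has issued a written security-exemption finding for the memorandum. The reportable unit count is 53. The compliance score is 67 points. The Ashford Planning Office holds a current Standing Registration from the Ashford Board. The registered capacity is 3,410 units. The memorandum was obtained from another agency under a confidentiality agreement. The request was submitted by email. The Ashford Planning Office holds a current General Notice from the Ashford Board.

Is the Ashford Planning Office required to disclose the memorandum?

Exception (a) is satisfied on its face — a current General Notice is held; aggregate throughput is 4,110 units, less than the 4,120 units limit; the memorandum contains personal medical information. But: (f) is triggered — the qualifying period is 105 days, meeting the 105 days threshold. (g) would limit (f) — a current Class C Registration is held — but (h) sets (g) aside: (h) operates — a current Standing Certificate is held. (i) would limit (h) — a current Standing Registration is held — but (j) sets (i) aside: (j) operates against (i): Felix is the subject of the memorandum. (k) is inapplicable (the reportable unit count is 53, not under 51), so (j) stands. So (a) is unavailable.
Exception (b)'s conditions are all satisfied: assessed value is $43,500, under the $45,500 limit; the compliance score is 67 points, less than the 69 points limit; the memorandum is privileged. But: (l) operates against (b): a current General Waiver is held. Exception (b) does not apply.
Exception (c) requires that the coverage ratio is at least 71%; but the coverage ratio is 62%, short of 71%, so (c) is unavailable.
Exception (d) does not apply: the number of pages in the record is 121, not under 117.
Exception (e)'s conditions are all satisfied: the memorandum was obtained under a confidentiality agreement; the memorandum names a confidential informant; the memorandum relates to a pending investigation. But: (o) operates against (e): the registered capacity is 3,410 units, under the 3,430 units limit. So (e) is unavailable.
Every exception is unavailable, so the rule governs.

Yes — the Ashford Planning Office must disclose the memorandum.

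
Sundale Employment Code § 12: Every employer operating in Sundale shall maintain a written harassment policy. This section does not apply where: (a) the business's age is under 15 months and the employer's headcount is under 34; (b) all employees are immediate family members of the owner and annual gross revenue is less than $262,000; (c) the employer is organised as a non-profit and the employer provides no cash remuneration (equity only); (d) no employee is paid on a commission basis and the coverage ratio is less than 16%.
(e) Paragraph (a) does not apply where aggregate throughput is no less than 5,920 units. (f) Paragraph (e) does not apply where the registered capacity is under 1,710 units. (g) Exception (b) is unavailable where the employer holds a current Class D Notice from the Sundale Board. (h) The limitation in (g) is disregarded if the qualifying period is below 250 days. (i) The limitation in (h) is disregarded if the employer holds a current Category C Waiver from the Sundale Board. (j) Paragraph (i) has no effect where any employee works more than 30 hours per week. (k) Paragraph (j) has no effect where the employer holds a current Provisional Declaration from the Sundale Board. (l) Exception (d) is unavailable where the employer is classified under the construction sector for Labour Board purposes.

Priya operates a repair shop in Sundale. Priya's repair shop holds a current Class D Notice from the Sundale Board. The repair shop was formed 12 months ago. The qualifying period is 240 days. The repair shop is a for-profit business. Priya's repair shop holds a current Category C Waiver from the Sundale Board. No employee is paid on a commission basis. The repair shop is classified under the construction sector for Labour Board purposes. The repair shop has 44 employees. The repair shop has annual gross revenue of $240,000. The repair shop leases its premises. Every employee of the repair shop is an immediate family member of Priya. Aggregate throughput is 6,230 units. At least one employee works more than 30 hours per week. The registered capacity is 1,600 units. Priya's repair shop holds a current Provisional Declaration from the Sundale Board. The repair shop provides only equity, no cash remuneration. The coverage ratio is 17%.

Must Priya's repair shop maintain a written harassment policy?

Exception (a) requires that the employer's headcount is under 34; but the employer's headcount is 44, not under 34, so (a) is unavailable.
Exception (b)'s conditions are all satisfied: every employee is an immediate family member; annual gross revenue is $240,000, less than the $262,000 limit. Turning to paragraphs (g)–(k): (g) operates against (b): a current Class D Notice is held. (h) is engaged (the qualifying period is 240 days, below the 250 days limit), but is overridden by (i): (i) operates — a current Category C Waiver is held. (j) is engaged (at least one employee exceeds 30 hours/week), but is displaced by (k): (k) operates against (j): a current Provisional Declaration is held. So (b) is unavailable.
Exception (c) fails — the employer is for-profit.
Exception (d) requires that the coverage ratio is less than 16%; but the coverage ratio is 17%, not less than 16%, so (d) is unavailable.
No exception applies. The general rule governs.

Yes — Priya's repair shop must maintain a written harassment policy.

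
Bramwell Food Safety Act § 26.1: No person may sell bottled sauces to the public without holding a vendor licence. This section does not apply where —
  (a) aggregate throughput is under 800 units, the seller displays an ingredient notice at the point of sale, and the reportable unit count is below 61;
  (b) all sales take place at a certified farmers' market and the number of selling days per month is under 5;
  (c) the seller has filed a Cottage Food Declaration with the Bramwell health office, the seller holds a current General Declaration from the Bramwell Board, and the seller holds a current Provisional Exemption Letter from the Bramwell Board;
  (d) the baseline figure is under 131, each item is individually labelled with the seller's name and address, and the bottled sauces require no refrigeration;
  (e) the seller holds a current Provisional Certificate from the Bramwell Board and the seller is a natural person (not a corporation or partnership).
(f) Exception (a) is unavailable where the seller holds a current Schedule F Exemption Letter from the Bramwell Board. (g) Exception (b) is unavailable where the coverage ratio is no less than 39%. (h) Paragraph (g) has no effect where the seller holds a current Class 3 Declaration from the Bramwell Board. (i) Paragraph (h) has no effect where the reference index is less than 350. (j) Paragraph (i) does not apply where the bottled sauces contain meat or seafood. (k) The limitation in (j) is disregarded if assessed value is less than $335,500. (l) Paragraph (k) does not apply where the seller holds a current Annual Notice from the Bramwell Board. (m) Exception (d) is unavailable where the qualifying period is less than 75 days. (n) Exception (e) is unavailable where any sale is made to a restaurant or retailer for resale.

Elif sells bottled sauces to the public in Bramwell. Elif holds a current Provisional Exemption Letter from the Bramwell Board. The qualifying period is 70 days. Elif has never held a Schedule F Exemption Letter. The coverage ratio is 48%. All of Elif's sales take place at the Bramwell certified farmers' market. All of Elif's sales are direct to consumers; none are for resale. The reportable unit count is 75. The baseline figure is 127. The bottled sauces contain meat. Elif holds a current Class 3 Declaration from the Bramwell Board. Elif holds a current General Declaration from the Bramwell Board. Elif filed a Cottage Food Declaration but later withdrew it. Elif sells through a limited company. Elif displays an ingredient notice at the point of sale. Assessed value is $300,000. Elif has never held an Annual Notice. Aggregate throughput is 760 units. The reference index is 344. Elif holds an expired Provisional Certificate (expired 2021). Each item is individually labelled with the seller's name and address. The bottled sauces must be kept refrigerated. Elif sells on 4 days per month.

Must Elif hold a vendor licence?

Yes — Elif must hold a vendor licence.

Exception (a) does not apply: the reportable unit count is 75, not below 61.
Exception (b)'s conditions are all satisfied: all sales are at a certified farmers' market; the number of selling days per month is 4, under the 5 limit. But: (g) operates against (b): the coverage ratio is 48%, meeting the 39% threshold. (h) would limit (g) — a current Class 3 Declaration is held — but (i) sets (h) aside: (i) operates against (h): the reference index is 344, less than the 350 limit. (j) operates (the bottled sauces contain meat), but is itself disapplied by (k): (k) is triggered — assessed value is $300,000, less than the $335,500 limit. (l) is inapplicable (the Annual Notice is not current), so (k) stands. Exception (b) does not apply.
Exception (c) requires that the seller has filed a Cottage Food Declaration with the Bramwell health office; but the Cottage Food Declaration was withdrawn, so (c) is unavailable.
Exception (d) requires that the bottled sauces require no refrigeration; but the bottled sauces require refrigeration, so (d) is unavailable.
Exception (e) does not apply: no current Provisional Certificate is held.
No exception applies. The general rule governs.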